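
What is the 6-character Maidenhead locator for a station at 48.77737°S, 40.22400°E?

LE01cf

Offset from 180°W / 90°S: lon 220.2240°, lat 41.2226°.
Field: 220.2240/20 → 11 → L, 41.2226/10 → 4 → E; chars LE.
Square: 0.2240/2 → 0, 1.2226/1 → 1; chars 01.
Subsquare: 0.2240/0.0833333 → 2 → c, 0.2226/0.0416667 → 5 → f; chars cf.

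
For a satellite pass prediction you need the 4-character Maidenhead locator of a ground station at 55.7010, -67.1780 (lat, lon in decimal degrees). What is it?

FO65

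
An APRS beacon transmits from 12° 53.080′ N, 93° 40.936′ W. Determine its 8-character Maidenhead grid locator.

Add 180° to longitude and 90° to latitude: 86.31773, 102.88467.
Field: lon ⌊86.31773/20⌋ = 4 → E; lat ⌊102.88467/10⌋ = 10 → K.
Square: lon ⌊6.31773/2⌋ = 3; lat ⌊2.88467/1⌋ = 2.
Subsquare: lon ⌊0.31773/0.0833333⌋ = 3 → d; lat ⌊0.88467/0.0416667⌋ = 21 → v.
Extended square: lon ⌊0.06773/0.00833333⌋ = 8; lat ⌊0.00967/0.00416667⌋ = 2.

EK32dv82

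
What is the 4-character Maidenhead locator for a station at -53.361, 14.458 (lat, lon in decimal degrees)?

JD76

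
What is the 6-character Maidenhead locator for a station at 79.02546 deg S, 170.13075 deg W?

Shift to the Maidenhead origin (180°W, 90°S): lon 9.8692, lat 10.9745.
Field: lon ⌊9.8692/20⌋ = 0 → A; lat ⌊10.9745/10⌋ = 1 → B.
Square: lon ⌊9.8692/2⌋ = 4; lat ⌊0.9745/1⌋ = 0.
Subsquare: lon ⌊1.8692/0.0833333⌋ = 22 → w; lat ⌊0.9745/0.0416667⌋ = 23 → x.

AB40wx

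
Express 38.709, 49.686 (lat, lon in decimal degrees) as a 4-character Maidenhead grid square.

LM48

Add 180° to longitude and 90° to latitude: 229.69, 128.71.
Field: 229.69/20 → 11 → L, 128.71/10 → 12 → M; chars LM.
Square: 9.69/2 → 4, 8.71/1 → 8; chars 48.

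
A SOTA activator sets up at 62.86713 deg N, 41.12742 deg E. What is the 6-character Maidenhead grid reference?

Shift to the Maidenhead origin (180°W, 90°S): lon 221.1274, lat 152.8671.
Field: lon ⌊221.1274/20⌋ = 11 → L; lat ⌊152.8671/10⌋ = 15 → P.
Square: lon ⌊1.1274/2⌋ = 0; lat ⌊2.8671/1⌋ = 2.
Subsquare: lon ⌊1.1274/0.0833333⌋ = 13 → n; lat ⌊0.8671/0.0416667⌋ = 20 → u.

LP02nu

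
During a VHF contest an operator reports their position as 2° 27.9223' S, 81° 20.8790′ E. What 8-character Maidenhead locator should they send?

NI07qm18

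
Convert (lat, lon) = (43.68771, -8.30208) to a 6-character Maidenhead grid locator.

Add 180° to longitude and 90° to latitude: 171.6979, 133.6877.
Field: lon ⌊171.6979/20⌋ = 8 → I; lat ⌊133.6877/10⌋ = 13 → N.
Square: lon ⌊11.6979/2⌋ = 5; lat ⌊3.6877/1⌋ = 3.
Subsquare: lon ⌊1.6979/0.0833333⌋ = 20 → u; lat ⌊0.6877/0.0416667⌋ = 16 → q.

IN53uq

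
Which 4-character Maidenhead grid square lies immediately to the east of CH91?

DH01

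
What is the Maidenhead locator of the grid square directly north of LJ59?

LK50

Latitude square 9; +1 → 10, wraps to 0, carry into field.
Latitude field J = 9; +1 → 10 = K.
The longitude characters are unchanged.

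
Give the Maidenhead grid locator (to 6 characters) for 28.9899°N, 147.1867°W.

BL68jx

Shift to the Maidenhead origin (180°W, 90°S): lon 32.8133, lat 118.9899.
Field (20°×10°, letters A–R): lon ⌊32.8133/20⌋ = 1 → B; lat ⌊118.9899/10⌋ = 11 → L.
Square (2°×1°, digits 0–9): lon ⌊12.8133/2⌋ = 6; lat ⌊8.9899/1⌋ = 8.
Subsquare (5′×2.5′, letters a–x): lon ⌊0.8133/0.0833333⌋ = 9 → j; lat ⌊0.9899/0.0416667⌋ = 23 → x.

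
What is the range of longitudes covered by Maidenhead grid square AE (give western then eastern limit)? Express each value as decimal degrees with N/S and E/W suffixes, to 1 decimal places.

180.0° W, 160.0° W

Field A=0, E=4: +0·20° lon, +4·10° lat → SW at lon -180°, lat -50°.
Cell spans 20° lon × 10° lat.
west 180.0° W, east 160.0° W.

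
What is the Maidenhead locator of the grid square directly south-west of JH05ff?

Longitude subsquare f = 5; −1 → 4 = e.
Latitude subsquare f = 5; −1 → 4 = e.

JH05ee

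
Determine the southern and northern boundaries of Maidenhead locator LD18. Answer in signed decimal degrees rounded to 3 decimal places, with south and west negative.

-52.000, -51.000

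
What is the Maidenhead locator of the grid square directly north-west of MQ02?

LQ93

Longitude square 0; −1 → -1, wraps to 9, carry into field.
Longitude field M = 12; −1 → 11 = L.
Latitude square 2; +1 → 3.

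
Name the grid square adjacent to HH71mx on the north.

HH72ma

Latitude subsquare x = 23; +1 → 24, wraps to 0 = a, carry into square.
Latitude square 1; +1 → 2.
The longitude characters are unchanged.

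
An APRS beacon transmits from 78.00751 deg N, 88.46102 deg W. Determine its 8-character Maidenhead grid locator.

EQ58sa41

Offset from 180°W / 90°S: lon 91.53898°, lat 168.00751°.
Field (20°×10°, letters A–R): lon ⌊91.53898/20⌋ = 4 → E; lat ⌊168.00751/10⌋ = 16 → Q.
Square (2°×1°, digits 0–9): lon ⌊11.53898/2⌋ = 5; lat ⌊8.00751/1⌋ = 8.
Subsquare (5′×2.5′, letters a–x): lon ⌊1.53898/0.0833333⌋ = 18 → s; lat ⌊0.00751/0.0416667⌋ = 0 → a.
Extended square (30″×15″, digits 0–9): lon ⌊0.03898/0.00833333⌋ = 4; lat ⌊0.00751/0.00416667⌋ = 1.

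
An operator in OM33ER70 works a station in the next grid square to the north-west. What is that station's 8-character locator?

Longitude extended square 7; −1 → 6.
Latitude extended square 0; +1 → 1.

OM33er61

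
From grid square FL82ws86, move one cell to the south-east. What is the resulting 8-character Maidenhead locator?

FL82ws95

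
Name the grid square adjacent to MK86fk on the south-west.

MK86ej

Longitude subsquare f = 5; −1 → 4 = e.
Latitude subsquare k = 10; −1 → 9 = j.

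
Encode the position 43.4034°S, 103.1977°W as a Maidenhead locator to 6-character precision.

DE86jo

Add 180° to longitude and 90° to latitude: 76.8023, 46.5966.
Field (20°×10°, letters A–R): 76.8023/20 → 3 → D, 46.5966/10 → 4 → E; chars DE.
Square (2°×1°, digits 0–9): 16.8023/2 → 8, 6.5966/1 → 6; chars 86.
Subsquare (5′×2.5′, letters a–x): 0.8023/0.0833333 → 9 → j, 0.5966/0.0416667 → 14 → o; chars jo.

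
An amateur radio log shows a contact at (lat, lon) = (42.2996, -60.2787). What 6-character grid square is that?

FN92uh

Offset from 180°W / 90°S: lon 119.7213°, lat 132.2996°.
Field: lon ⌊119.7213/20⌋ = 5 → F; lat ⌊132.2996/10⌋ = 13 → N.
Square: lon ⌊19.7213/2⌋ = 9; lat ⌊2.2996/1⌋ = 2.
Subsquare: lon ⌊1.7213/0.0833333⌋ = 20 → u; lat ⌊0.2996/0.0416667⌋ = 7 → h.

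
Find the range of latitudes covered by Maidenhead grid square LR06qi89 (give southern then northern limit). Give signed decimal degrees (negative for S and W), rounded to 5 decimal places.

86.37083, 86.37500

Field L=11, R=17: +11·20° lon, +17·10° lat → SW at lon 40°, lat 80°.
Square 0, 6: +0·2° lon, +6·1° lat → SW at lon 40°, lat 86°.
Subsquare q=16, i=8: +16·0.0833333° lon, +8·0.0416667° lat → SW at lon 41.3333°, lat 86.3333°.
Extended square 8, 9: +8·0.00833333° lon, +9·0.00416667° lat → SW at lon 41.4°, lat 86.3708°.
Cell spans 0.00833333° lon × 0.00416667° lat.
south 86.37083, north 86.37500.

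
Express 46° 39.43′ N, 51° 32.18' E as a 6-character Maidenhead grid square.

Add 180° to longitude and 90° to latitude: 231.5363, 136.6572.
Field: 231.5363/20 → 11 → L, 136.6572/10 → 13 → N; chars LN.
Square: 11.5363/2 → 5, 6.6572/1 → 6; chars 56.
Subsquare: 1.5363/0.0833333 → 18 → s, 0.6572/0.0416667 → 15 → p; chars sp.

LN56sp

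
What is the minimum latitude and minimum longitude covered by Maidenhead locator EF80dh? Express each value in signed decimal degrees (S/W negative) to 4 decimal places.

-39.7083, -83.7500

Field E=4, F=5: +4·20° lon, +5·10° lat → SW at lon -100°, lat -40°.
Square 8, 0: +8·2° lon, +0·1° lat → SW at lon -84°, lat -40°.
Subsquare d=3, h=7: +3·0.0833333° lon, +7·0.0416667° lat → SW at lon -83.75°, lat -39.7083°.
latitude -39.7083, longitude -83.7500.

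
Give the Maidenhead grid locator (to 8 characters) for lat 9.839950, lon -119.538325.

DJ09fu51

Add 180° to longitude and 90° to latitude: 60.46167, 99.83995.
Field: 60.46167/20 → 3 → D, 99.83995/10 → 9 → J; chars DJ.
Square: 0.46167/2 → 0, 9.83995/1 → 9; chars 09.
Subsquare: 0.46167/0.0833333 → 5 → f, 0.83995/0.0416667 → 20 → u; chars fu.
Extended square: 0.04501/0.00833333 → 5, 0.00662/0.00416667 → 1; chars 51.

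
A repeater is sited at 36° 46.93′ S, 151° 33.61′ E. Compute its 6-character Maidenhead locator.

QF53sf

Shift to the Maidenhead origin (180°W, 90°S): lon 331.5602, lat 53.2178.
Field (20°×10°, letters A–R): 331.5602/20 → 16 → Q, 53.2178/10 → 5 → F; chars QF.
Square (2°×1°, digits 0–9): 11.5602/2 → 5, 3.2178/1 → 3; chars 53.
Subsquare (5′×2.5′, letters a–x): 1.5602/0.0833333 → 18 → s, 0.2178/0.0416667 → 5 → f; chars sf.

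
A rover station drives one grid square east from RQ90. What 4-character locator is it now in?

AQ00

Longitude square 9; +1 → 10, wraps to 0, carry into field.
Longitude field R = 17; +1 → 18, wraps to 0 = A, wrapping around the antimeridian.
The latitude characters are unchanged.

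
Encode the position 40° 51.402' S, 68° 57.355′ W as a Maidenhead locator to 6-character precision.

FE59md

Add 180° to longitude and 90° to latitude: 111.0441, 49.1433.
Field: lon ⌊111.0441/20⌋ = 5 → F; lat ⌊49.1433/10⌋ = 4 → E.
Square: lon ⌊11.0441/2⌋ = 5; lat ⌊9.1433/1⌋ = 9.
Subsquare: lon ⌊1.0441/0.0833333⌋ = 12 → m; lat ⌊0.1433/0.0416667⌋ = 3 → d.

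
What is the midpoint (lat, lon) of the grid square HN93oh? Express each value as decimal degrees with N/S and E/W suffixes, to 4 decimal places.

Field H=7, N=13: +7·20° lon, +13·10° lat → SW at lon -40°, lat 40°.
Square 9, 3: +9·2° lon, +3·1° lat → SW at lon -22°, lat 43°.
Subsquare o=14, h=7: +14·0.0833333° lon, +7·0.0416667° lat → SW at lon -20.8333°, lat 43.2917°.
Cell spans 0.0833333° lon × 0.0416667° lat. Centre is SW corner plus half of each.
latitude 43.3125° N, longitude 20.7917° W.

43.3125° N, 20.7917° W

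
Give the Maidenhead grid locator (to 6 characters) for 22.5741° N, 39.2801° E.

Shift to the Maidenhead origin (180°W, 90°S): lon 219.2801, lat 112.5741.
Field: 219.2801/20 → 10 → K, 112.5741/10 → 11 → L; chars KL.
Square: 19.2801/2 → 9, 2.5741/1 → 2; chars 92.
Subsquare: 1.2801/0.0833333 → 15 → p, 0.5741/0.0416667 → 13 → n; chars pn.

KL92pn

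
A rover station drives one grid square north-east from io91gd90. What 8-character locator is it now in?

IO91hd01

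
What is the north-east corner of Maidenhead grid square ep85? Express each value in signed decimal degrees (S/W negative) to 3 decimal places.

Field E=4, P=15: +4·20° lon, +15·10° lat → SW at lon -100°, lat 60°.
Square 8, 5: +8·2° lon, +5·1° lat → SW at lon -84°, lat 65°.
Cell spans 2° lon × 1° lat. NE corner is SW corner plus one full cell.
latitude 66.000, longitude -82.000.

66.000, -82.000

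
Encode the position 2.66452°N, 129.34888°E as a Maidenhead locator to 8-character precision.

Offset from 180°W / 90°S: lon 309.34888°, lat 92.66452°.
Field (20°×10°, letters A–R): 309.34888/20 → 15 → P, 92.66452/10 → 9 → J; chars PJ.
Square (2°×1°, digits 0–9): 9.34888/2 → 4, 2.66452/1 → 2; chars 42.
Subsquare (5′×2.5′, letters a–x): 1.34888/0.0833333 → 16 → q, 0.66452/0.0416667 → 15 → p; chars qp.
Extended square (30″×15″, digits 0–9): 0.01555/0.00833333 → 1, 0.03952/0.00416667 → 9; chars 19.

PJ42qp19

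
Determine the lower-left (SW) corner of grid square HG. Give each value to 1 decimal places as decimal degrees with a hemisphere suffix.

30.0° S, 40.0° W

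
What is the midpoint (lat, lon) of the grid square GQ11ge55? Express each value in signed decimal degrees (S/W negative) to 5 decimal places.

Field G=6, Q=16: +6·20° lon, +16·10° lat → SW at lon -60°, lat 70°.
Square 1, 1: +1·2° lon, +1·1° lat → SW at lon -58°, lat 71°.
Subsquare g=6, e=4: +6·0.0833333° lon, +4·0.0416667° lat → SW at lon -57.5°, lat 71.1667°.
Extended square 5, 5: +5·0.00833333° lon, +5·0.00416667° lat → SW at lon -57.4583°, lat 71.1875°.
Cell spans 0.00833333° lon × 0.00416667° lat. Centre is SW corner plus half of each.
latitude 71.18958, longitude -57.45417.

71.18958, -57.45417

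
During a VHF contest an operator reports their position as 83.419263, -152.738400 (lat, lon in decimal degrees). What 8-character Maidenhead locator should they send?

BR33pk10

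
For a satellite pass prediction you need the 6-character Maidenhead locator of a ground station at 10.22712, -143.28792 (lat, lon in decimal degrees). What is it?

Shift to the Maidenhead origin (180°W, 90°S): lon 36.7121, lat 100.2271.
Field: 36.7121/20 → 1 → B, 100.2271/10 → 10 → K; chars BK.
Square: 16.7121/2 → 8, 0.2271/1 → 0; chars 80.
Subsquare: 0.7121/0.0833333 → 8 → i, 0.2271/0.0416667 → 5 → f; chars if.

BK80if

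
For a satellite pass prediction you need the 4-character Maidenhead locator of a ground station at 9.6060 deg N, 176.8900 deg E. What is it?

RJ89

Offset from 180°W / 90°S: lon 356.89°, lat 99.61°.
Field (20°×10°, letters A–R): lon ⌊356.89/20⌋ = 17 → R; lat ⌊99.61/10⌋ = 9 → J.
Square (2°×1°, digits 0–9): lon ⌊16.89/2⌋ = 8; lat ⌊9.61/1⌋ = 9.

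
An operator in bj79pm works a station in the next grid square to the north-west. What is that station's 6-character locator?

BJ79on

Longitude subsquare p = 15; −1 → 14 = o.
Latitude subsquare m = 12; +1 → 13 = n.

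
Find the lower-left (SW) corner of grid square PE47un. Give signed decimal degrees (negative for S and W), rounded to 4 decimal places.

-42.4583, 129.6667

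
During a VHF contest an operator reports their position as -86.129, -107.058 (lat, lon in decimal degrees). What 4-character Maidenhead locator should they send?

DA63

Add 180° to longitude and 90° to latitude: 72.94, 3.87.
Field: lon ⌊72.94/20⌋ = 3 → D; lat ⌊3.87/10⌋ = 0 → A.
Square: lon ⌊12.94/2⌋ = 6; lat ⌊3.87/1⌋ = 3.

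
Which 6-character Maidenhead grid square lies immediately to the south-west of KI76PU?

KI76ot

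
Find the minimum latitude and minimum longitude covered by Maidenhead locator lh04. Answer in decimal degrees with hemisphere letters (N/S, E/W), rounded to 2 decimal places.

16.00° S, 40.00° E

Field L=11, H=7: +11·20° lon, +7·10° lat → SW at lon 40°, lat -20°.
Square 0, 4: +0·2° lon, +4·1° lat → SW at lon 40°, lat -16°.
latitude 16.00° S, longitude 40.00° E.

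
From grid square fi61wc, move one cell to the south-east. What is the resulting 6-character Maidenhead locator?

FI61xb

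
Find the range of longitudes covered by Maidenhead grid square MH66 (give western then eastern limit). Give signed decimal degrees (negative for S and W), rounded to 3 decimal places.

72.000, 74.000

Field M=12, H=7: +12·20° lon, +7·10° lat → SW at lon 60°, lat -20°.
Square 6, 6: +6·2° lon, +6·1° lat → SW at lon 72°, lat -14°.
Cell spans 2° lon × 1° lat.
west 72.000, east 74.000.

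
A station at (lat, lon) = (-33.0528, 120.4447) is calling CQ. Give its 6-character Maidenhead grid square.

Shift to the Maidenhead origin (180°W, 90°S): lon 300.4447, lat 56.9472.
Field: 300.4447/20 → 15 → P, 56.9472/10 → 5 → F; chars PF.
Square: 0.4447/2 → 0, 6.9472/1 → 6; chars 06.
Subsquare: 0.4447/0.0833333 → 5 → f, 0.9472/0.0416667 → 22 → w; chars fw.

PF06fw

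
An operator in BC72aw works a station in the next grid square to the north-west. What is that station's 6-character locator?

BC62xx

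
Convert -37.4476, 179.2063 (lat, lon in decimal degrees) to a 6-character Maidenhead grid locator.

RF92on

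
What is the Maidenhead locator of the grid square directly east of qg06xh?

Longitude subsquare x = 23; +1 → 24, wraps to 0 = a, carry into square.
Longitude square 0; +1 → 1.
The latitude characters are unchanged.

QG16ah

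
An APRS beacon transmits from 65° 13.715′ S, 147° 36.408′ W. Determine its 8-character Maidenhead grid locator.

Shift to the Maidenhead origin (180°W, 90°S): lon 32.39320, lat 24.77142.
Field: lon ⌊32.39320/20⌋ = 1 → B; lat ⌊24.77142/10⌋ = 2 → C.
Square: lon ⌊12.39320/2⌋ = 6; lat ⌊4.77142/1⌋ = 4.
Subsquare: lon ⌊0.39320/0.0833333⌋ = 4 → e; lat ⌊0.77142/0.0416667⌋ = 18 → s.
Extended square: lon ⌊0.05987/0.00833333⌋ = 7; lat ⌊0.02142/0.00416667⌋ = 5.

BC64es75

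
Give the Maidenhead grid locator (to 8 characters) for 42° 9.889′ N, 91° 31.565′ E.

NN52sd39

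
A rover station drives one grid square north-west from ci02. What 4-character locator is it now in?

BI93

Longitude square 0; −1 → -1, wraps to 9, carry into field.
Longitude field C = 2; −1 → 1 = B.
Latitude square 2; +1 → 3.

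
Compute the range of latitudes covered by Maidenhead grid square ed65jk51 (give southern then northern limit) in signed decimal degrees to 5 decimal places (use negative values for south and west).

-54.57917, -54.57500

Field E=4, D=3: +4·20° lon, +3·10° lat → SW at lon -100°, lat -60°.
Square 6, 5: +6·2° lon, +5·1° lat → SW at lon -88°, lat -55°.
Subsquare j=9, k=10: +9·0.0833333° lon, +10·0.0416667° lat → SW at lon -87.25°, lat -54.5833°.
Extended square 5, 1: +5·0.00833333° lon, +1·0.00416667° lat → SW at lon -87.2083°, lat -54.5792°.
Cell spans 0.00833333° lon × 0.00416667° lat.
south -54.57917, north -54.57500.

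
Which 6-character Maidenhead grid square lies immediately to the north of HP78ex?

HP79ea

Latitude subsquare x = 23; +1 → 24, wraps to 0 = a, carry into square.
Latitude square 8; +1 → 9.
The longitude characters are unchanged.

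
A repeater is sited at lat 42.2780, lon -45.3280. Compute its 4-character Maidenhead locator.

GN72

Add 180° to longitude and 90° to latitude: 134.67, 132.28.
Field (20°×10°, letters A–R): 134.67/20 → 6 → G, 132.28/10 → 13 → N; chars GN.
Square (2°×1°, digits 0–9): 14.67/2 → 7, 2.28/1 → 2; chars 72.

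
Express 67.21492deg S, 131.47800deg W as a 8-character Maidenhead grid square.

CC42gs28

Shift to the Maidenhead origin (180°W, 90°S): lon 48.52200, lat 22.78508.
Field: lon ⌊48.52200/20⌋ = 2 → C; lat ⌊22.78508/10⌋ = 2 → C.
Square: lon ⌊8.52200/2⌋ = 4; lat ⌊2.78508/1⌋ = 2.
Subsquare: lon ⌊0.52200/0.0833333⌋ = 6 → g; lat ⌊0.78508/0.0416667⌋ = 18 → s.
Extended square: lon ⌊0.02200/0.00833333⌋ = 2; lat ⌊0.03508/0.00416667⌋ = 8.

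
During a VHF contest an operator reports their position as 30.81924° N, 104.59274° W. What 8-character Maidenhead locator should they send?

DM70qt86

Add 180° to longitude and 90° to latitude: 75.40726, 120.81924.
Field (20°×10°, letters A–R): 75.40726/20 → 3 → D, 120.81924/10 → 12 → M; chars DM.
Square (2°×1°, digits 0–9): 15.40726/2 → 7, 0.81924/1 → 0; chars 70.
Subsquare (5′×2.5′, letters a–x): 1.40726/0.0833333 → 16 → q, 0.81924/0.0416667 → 19 → t; chars qt.
Extended square (30″×15″, digits 0–9): 0.07393/0.00833333 → 8, 0.02757/0.00416667 → 6; chars 86.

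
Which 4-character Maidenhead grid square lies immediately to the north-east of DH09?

Longitude square 0; +1 → 1.
Latitude square 9; +1 → 10, wraps to 0, carry into field.
Latitude field H = 7; +1 → 8 = I.

DI10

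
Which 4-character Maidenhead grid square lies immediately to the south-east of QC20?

QB39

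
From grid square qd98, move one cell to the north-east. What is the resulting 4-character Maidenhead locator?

RD09

Longitude square 9; +1 → 10, wraps to 0, carry into field.
Longitude field Q = 16; +1 → 17 = R.
Latitude square 8; +1 → 9.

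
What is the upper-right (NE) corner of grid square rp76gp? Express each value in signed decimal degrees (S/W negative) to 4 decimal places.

66.6667, 174.5833

Field R=17, P=15: +17·20° lon, +15·10° lat → SW at lon 160°, lat 60°.
Square 7, 6: +7·2° lon, +6·1° lat → SW at lon 174°, lat 66°.
Subsquare g=6, p=15: +6·0.0833333° lon, +15·0.0416667° lat → SW at lon 174.5°, lat 66.625°.
Cell spans 0.0833333° lon × 0.0416667° lat. NE corner is SW corner plus one full cell.
latitude 66.6667, longitude 174.5833.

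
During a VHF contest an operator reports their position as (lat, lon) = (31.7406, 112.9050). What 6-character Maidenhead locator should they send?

OM61kr

Offset from 180°W / 90°S: lon 292.9050°, lat 121.7406°.
Field (20°×10°, letters A–R): 292.9050/20 → 14 → O, 121.7406/10 → 12 → M; chars OM.
Square (2°×1°, digits 0–9): 12.9050/2 → 6, 1.7406/1 → 1; chars 61.
Subsquare (5′×2.5′, letters a–x): 0.9050/0.0833333 → 10 → k, 0.7406/0.0416667 → 17 → r; chars kr.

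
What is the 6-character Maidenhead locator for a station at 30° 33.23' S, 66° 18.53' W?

FF69uk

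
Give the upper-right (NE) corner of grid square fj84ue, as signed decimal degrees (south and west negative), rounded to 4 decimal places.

4.2083, -62.2500

Field F=5, J=9: +5·20° lon, +9·10° lat → SW at lon -80°, lat 0°.
Square 8, 4: +8·2° lon, +4·1° lat → SW at lon -64°, lat 4°.
Subsquare u=20, e=4: +20·0.0833333° lon, +4·0.0416667° lat → SW at lon -62.3333°, lat 4.16667°.
Cell spans 0.0833333° lon × 0.0416667° lat. NE corner is SW corner plus one full cell.
latitude 4.2083, longitude -62.2500.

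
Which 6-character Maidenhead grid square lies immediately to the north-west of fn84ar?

Longitude subsquare a = 0; −1 → -1, wraps to 23 = x, carry into square.
Longitude square 8; −1 → 7.
Latitude subsquare r = 17; +1 → 18 = s.

FN74xs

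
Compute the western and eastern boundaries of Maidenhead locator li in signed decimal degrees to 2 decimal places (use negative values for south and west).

Field L=11, I=8: +11·20° lon, +8·10° lat → SW at lon 40°, lat -10°.
Cell spans 20° lon × 10° lat.
west 40.00, east 60.00.

40.00, 60.00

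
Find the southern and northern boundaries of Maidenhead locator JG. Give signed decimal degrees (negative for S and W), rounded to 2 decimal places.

Field J=9, G=6: +9·20° lon, +6·10° lat → SW at lon 0°, lat -30°.
Cell spans 20° lon × 10° lat.
south -30.00, north -20.00.

-30.00, -20.00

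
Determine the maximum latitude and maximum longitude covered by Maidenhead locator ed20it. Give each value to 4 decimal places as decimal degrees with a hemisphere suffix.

Field E=4, D=3: +4·20° lon, +3·10° lat → SW at lon -100°, lat -60°.
Square 2, 0: +2·2° lon, +0·1° lat → SW at lon -96°, lat -60°.
Subsquare i=8, t=19: +8·0.0833333° lon, +19·0.0416667° lat → SW at lon -95.3333°, lat -59.2083°.
Cell spans 0.0833333° lon × 0.0416667° lat. NE corner is SW corner plus one full cell.
latitude 59.1667° S, longitude 95.2500° W.

59.1667° S, 95.2500° W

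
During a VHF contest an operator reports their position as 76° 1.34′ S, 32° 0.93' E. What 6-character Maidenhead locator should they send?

KB63ax

Add 180° to longitude and 90° to latitude: 212.0155, 13.9777.
Field: 212.0155/20 → 10 → K, 13.9777/10 → 1 → B; chars KB.
Square: 12.0155/2 → 6, 3.9777/1 → 3; chars 63.
Subsquare: 0.0155/0.0833333 → 0 → a, 0.9777/0.0416667 → 23 → x; chars ax.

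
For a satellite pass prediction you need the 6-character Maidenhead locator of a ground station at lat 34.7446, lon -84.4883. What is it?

EM74sr

Offset from 180°W / 90°S: lon 95.5117°, lat 124.7446°.
Field: 95.5117/20 → 4 → E, 124.7446/10 → 12 → M; chars EM.
Square: 15.5117/2 → 7, 4.7446/1 → 4; chars 74.
Subsquare: 1.5117/0.0833333 → 18 → s, 0.7446/0.0416667 → 17 → r; chars sr.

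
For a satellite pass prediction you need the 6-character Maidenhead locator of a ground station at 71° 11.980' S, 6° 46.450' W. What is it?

IB68ot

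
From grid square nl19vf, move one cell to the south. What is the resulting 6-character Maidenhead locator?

Latitude subsquare f = 5; −1 → 4 = e.
The longitude characters are unchanged.

NL19ve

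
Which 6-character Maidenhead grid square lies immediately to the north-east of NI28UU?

NI28vv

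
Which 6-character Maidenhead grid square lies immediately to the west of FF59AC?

FF49xc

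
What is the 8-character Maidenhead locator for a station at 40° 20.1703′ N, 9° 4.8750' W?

IN50li00

Add 180° to longitude and 90° to latitude: 170.91875, 130.33617.
Field: lon ⌊170.91875/20⌋ = 8 → I; lat ⌊130.33617/10⌋ = 13 → N.
Square: lon ⌊10.91875/2⌋ = 5; lat ⌊0.33617/1⌋ = 0.
Subsquare: lon ⌊0.91875/0.0833333⌋ = 11 → l; lat ⌊0.33617/0.0416667⌋ = 8 → i.
Extended square: lon ⌊0.00208/0.00833333⌋ = 0; lat ⌊0.00284/0.00416667⌋ = 0.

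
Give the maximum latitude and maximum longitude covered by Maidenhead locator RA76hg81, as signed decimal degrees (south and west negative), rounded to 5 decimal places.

-83.74167, 174.65833

Field R=17, A=0: +17·20° lon, +0·10° lat → SW at lon 160°, lat -90°.
Square 7, 6: +7·2° lon, +6·1° lat → SW at lon 174°, lat -84°.
Subsquare h=7, g=6: +7·0.0833333° lon, +6·0.0416667° lat → SW at lon 174.583°, lat -83.75°.
Extended square 8, 1: +8·0.00833333° lon, +1·0.00416667° lat → SW at lon 174.65°, lat -83.7458°.
Cell spans 0.00833333° lon × 0.00416667° lat. NE corner is SW corner plus one full cell.
latitude -83.74167, longitude 174.65833.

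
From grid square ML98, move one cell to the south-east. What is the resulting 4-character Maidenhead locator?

NL07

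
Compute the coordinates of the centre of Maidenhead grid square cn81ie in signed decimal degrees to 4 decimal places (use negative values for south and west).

41.1875, -123.2917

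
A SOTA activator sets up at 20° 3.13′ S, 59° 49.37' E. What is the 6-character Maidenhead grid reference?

Offset from 180°W / 90°S: lon 239.8228°, lat 69.9478°.
Field: 239.8228/20 → 11 → L, 69.9478/10 → 6 → G; chars LG.
Square: 19.8228/2 → 9, 9.9478/1 → 9; chars 99.
Subsquare: 1.8228/0.0833333 → 21 → v, 0.9478/0.0416667 → 22 → w; chars vw.

LG99vw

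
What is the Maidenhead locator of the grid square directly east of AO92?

Longitude square 9; +1 → 10, wraps to 0, carry into field.
Longitude field A = 0; +1 → 1 = B.
The latitude characters are unchanged.

BO02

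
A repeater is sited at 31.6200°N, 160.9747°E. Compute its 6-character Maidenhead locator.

Add 180° to longitude and 90° to latitude: 340.9747, 121.6200.
Field: 340.9747/20 → 17 → R, 121.6200/10 → 12 → M; chars RM.
Square: 0.9747/2 → 0, 1.6200/1 → 1; chars 01.
Subsquare: 0.9747/0.0833333 → 11 → l, 0.6200/0.0416667 → 14 → o; chars lo.

RM01lo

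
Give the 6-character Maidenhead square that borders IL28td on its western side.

Longitude subsquare t = 19; −1 → 18 = s.
The latitude characters are unchanged.

IL28sd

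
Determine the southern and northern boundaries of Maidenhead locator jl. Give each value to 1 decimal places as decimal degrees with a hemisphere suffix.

20.0° N, 30.0° N

Field J=9, L=11: +9·20° lon, +11·10° lat → SW at lon 0°, lat 20°.
Cell spans 20° lon × 10° lat.
south 20.0° N, north 30.0° N.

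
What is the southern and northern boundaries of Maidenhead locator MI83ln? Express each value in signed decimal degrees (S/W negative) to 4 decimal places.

Field M=12, I=8: +12·20° lon, +8·10° lat → SW at lon 60°, lat -10°.
Square 8, 3: +8·2° lon, +3·1° lat → SW at lon 76°, lat -7°.
Subsquare l=11, n=13: +11·0.0833333° lon, +13·0.0416667° lat → SW at lon 76.9167°, lat -6.45833°.
Cell spans 0.0833333° lon × 0.0416667° lat.
south -6.4583, north -6.4167.

-6.4583, -6.4167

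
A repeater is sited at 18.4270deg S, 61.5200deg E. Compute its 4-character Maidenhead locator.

Shift to the Maidenhead origin (180°W, 90°S): lon 241.52, lat 71.57.
Field (20°×10°, letters A–R): lon ⌊241.52/20⌋ = 12 → M; lat ⌊71.57/10⌋ = 7 → H.
Square (2°×1°, digits 0–9): lon ⌊1.52/2⌋ = 0; lat ⌊1.57/1⌋ = 1.

MH01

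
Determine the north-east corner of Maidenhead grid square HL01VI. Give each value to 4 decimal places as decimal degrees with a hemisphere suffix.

Field H=7, L=11: +7·20° lon, +11·10° lat → SW at lon -40°, lat 20°.
Square 0, 1: +0·2° lon, +1·1° lat → SW at lon -40°, lat 21°.
Subsquare v=21, i=8: +21·0.0833333° lon, +8·0.0416667° lat → SW at lon -38.25°, lat 21.3333°.
Cell spans 0.0833333° lon × 0.0416667° lat. NE corner is SW corner plus one full cell.
latitude 21.3750° N, longitude 38.1667° W.

21.3750° N, 38.1667° W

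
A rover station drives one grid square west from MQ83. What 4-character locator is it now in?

MQ73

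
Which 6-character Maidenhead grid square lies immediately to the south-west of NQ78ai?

NQ68xh

Longitude subsquare a = 0; −1 → -1, wraps to 23 = x, carry into square.
Longitude square 7; −1 → 6.
Latitude subsquare i = 8; −1 → 7 = h.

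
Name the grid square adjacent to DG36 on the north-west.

Longitude square 3; −1 → 2.
Latitude square 6; +1 → 7.

DG27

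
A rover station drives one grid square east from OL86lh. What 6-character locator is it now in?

OL86mh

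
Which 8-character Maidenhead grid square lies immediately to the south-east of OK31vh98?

Longitude extended square 9; +1 → 10, wraps to 0, carry into subsquare.
Longitude subsquare v = 21; +1 → 22 = w.
Latitude extended square 8; −1 → 7.

OK31wh07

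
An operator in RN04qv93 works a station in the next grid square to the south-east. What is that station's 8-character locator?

Longitude extended square 9; +1 → 10, wraps to 0, carry into subsquare.
Longitude subsquare q = 16; +1 → 17 = r.
Latitude extended square 3; −1 → 2.

RN04rv02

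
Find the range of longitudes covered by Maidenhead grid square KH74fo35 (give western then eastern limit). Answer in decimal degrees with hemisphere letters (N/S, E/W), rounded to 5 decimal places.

34.44167° E, 34.45000° E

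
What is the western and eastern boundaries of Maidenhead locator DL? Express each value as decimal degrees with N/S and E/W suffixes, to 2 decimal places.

120.00° W, 100.00° W

Field D=3, L=11: +3·20° lon, +11·10° lat → SW at lon -120°, lat 20°.
Cell spans 20° lon × 10° lat.
west 120.00° W, east 100.00° W.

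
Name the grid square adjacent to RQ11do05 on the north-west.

RQ11co96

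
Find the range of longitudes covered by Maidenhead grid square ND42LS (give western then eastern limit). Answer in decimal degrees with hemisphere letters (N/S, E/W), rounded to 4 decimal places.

Field N=13, D=3: +13·20° lon, +3·10° lat → SW at lon 80°, lat -60°.
Square 4, 2: +4·2° lon, +2·1° lat → SW at lon 88°, lat -58°.
Subsquare l=11, s=18: +11·0.0833333° lon, +18·0.0416667° lat → SW at lon 88.9167°, lat -57.25°.
Cell spans 0.0833333° lon × 0.0416667° lat.
west 88.9167° E, east 89.0000° E.

88.9167° E, 89.0000° E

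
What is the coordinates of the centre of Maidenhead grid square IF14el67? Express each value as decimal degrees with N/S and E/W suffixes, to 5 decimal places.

Field I=8, F=5: +8·20° lon, +5·10° lat → SW at lon -20°, lat -40°.
Square 1, 4: +1·2° lon, +4·1° lat → SW at lon -18°, lat -36°.
Subsquare e=4, l=11: +4·0.0833333° lon, +11·0.0416667° lat → SW at lon -17.6667°, lat -35.5417°.
Extended square 6, 7: +6·0.00833333° lon, +7·0.00416667° lat → SW at lon -17.6167°, lat -35.5125°.
Cell spans 0.00833333° lon × 0.00416667° lat. Centre is SW corner plus half of each.
latitude 35.51042° S, longitude 17.61250° W.

35.51042° S, 17.61250° W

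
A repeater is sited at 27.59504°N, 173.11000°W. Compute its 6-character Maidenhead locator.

Add 180° to longitude and 90° to latitude: 6.8900, 117.5950.
Field: 6.8900/20 → 0 → A, 117.5950/10 → 11 → L; chars AL.
Square: 6.8900/2 → 3, 7.5950/1 → 7; chars 37.
Subsquare: 0.8900/0.0833333 → 10 → k, 0.5950/0.0416667 → 14 → o; chars ko.

AL37ko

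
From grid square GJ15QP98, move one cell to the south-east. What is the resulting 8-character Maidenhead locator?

Longitude extended square 9; +1 → 10, wraps to 0, carry into subsquare.
Longitude subsquare q = 16; +1 → 17 = r.
Latitude extended square 8; −1 → 7.

GJ15rp07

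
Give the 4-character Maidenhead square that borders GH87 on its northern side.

Latitude square 7; +1 → 8.
The longitude characters are unchanged.

GH88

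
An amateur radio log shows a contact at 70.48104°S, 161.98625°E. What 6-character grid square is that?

RB09xm

Add 180° to longitude and 90° to latitude: 341.9863, 19.5190.
Field: 341.9863/20 → 17 → R, 19.5190/10 → 1 → B; chars RB.
Square: 1.9863/2 → 0, 9.5190/1 → 9; chars 09.
Subsquare: 1.9863/0.0833333 → 23 → x, 0.5190/0.0416667 → 12 → m; chars xm.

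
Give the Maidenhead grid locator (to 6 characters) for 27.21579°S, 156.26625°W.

BG12us

Shift to the Maidenhead origin (180°W, 90°S): lon 23.7337, lat 62.7842.
Field: 23.7337/20 → 1 → B, 62.7842/10 → 6 → G; chars BG.
Square: 3.7337/2 → 1, 2.7842/1 → 2; chars 12.
Subsquare: 1.7337/0.0833333 → 20 → u, 0.7842/0.0416667 → 18 → s; chars us.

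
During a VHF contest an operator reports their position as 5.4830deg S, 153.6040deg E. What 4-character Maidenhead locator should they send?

QI64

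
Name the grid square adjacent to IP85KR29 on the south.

Latitude extended square 9; −1 → 8.
The longitude characters are unchanged.

IP85kr28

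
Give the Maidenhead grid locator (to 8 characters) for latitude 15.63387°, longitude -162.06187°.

Offset from 180°W / 90°S: lon 17.93813°, lat 105.63387°.
Field (20°×10°, letters A–R): 17.93813/20 → 0 → A, 105.63387/10 → 10 → K; chars AK.
Square (2°×1°, digits 0–9): 17.93813/2 → 8, 5.63387/1 → 5; chars 85.
Subsquare (5′×2.5′, letters a–x): 1.93813/0.0833333 → 23 → x, 0.63387/0.0416667 → 15 → p; chars xp.
Extended square (30″×15″, digits 0–9): 0.02146/0.00833333 → 2, 0.00887/0.00416667 → 2; chars 22.

AK85xp22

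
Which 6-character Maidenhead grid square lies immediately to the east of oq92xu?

PQ02au

Longitude subsquare x = 23; +1 → 24, wraps to 0 = a, carry into square.
Longitude square 9; +1 → 10, wraps to 0, carry into field.
Longitude field O = 14; +1 → 15 = P.
The latitude characters are unchanged.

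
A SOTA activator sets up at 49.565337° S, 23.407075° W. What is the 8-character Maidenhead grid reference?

HE80hk14

Add 180° to longitude and 90° to latitude: 156.59293, 40.43466.
Field: lon ⌊156.59293/20⌋ = 7 → H; lat ⌊40.43466/10⌋ = 4 → E.
Square: lon ⌊16.59293/2⌋ = 8; lat ⌊0.43466/1⌋ = 0.
Subsquare: lon ⌊0.59293/0.0833333⌋ = 7 → h; lat ⌊0.43466/0.0416667⌋ = 10 → k.
Extended square: lon ⌊0.00959/0.00833333⌋ = 1; lat ⌊0.01800/0.00416667⌋ = 4.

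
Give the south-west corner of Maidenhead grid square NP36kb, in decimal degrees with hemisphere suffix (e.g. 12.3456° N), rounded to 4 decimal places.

Field N=13, P=15: +13·20° lon, +15·10° lat → SW at lon 80°, lat 60°.
Square 3, 6: +3·2° lon, +6·1° lat → SW at lon 86°, lat 66°.
Subsquare k=10, b=1: +10·0.0833333° lon, +1·0.0416667° lat → SW at lon 86.8333°, lat 66.0417°.
latitude 66.0417° N, longitude 86.8333° E.

66.0417° N, 86.8333° E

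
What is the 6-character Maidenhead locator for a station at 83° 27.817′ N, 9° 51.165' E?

JR43wl

Shift to the Maidenhead origin (180°W, 90°S): lon 189.8528, lat 173.4636.
Field: lon ⌊189.8528/20⌋ = 9 → J; lat ⌊173.4636/10⌋ = 17 → R.
Square: lon ⌊9.8528/2⌋ = 4; lat ⌊3.4636/1⌋ = 3.
Subsquare: lon ⌊1.8528/0.0833333⌋ = 22 → w; lat ⌊0.4636/0.0416667⌋ = 11 → l.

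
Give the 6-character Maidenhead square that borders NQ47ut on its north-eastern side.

Longitude subsquare u = 20; +1 → 21 = v.
Latitude subsquare t = 19; +1 → 20 = u.

NQ47vu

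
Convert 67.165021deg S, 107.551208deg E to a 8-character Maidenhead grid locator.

Offset from 180°W / 90°S: lon 287.55121°, lat 22.83498°.
Field: lon ⌊287.55121/20⌋ = 14 → O; lat ⌊22.83498/10⌋ = 2 → C.
Square: lon ⌊7.55121/2⌋ = 3; lat ⌊2.83498/1⌋ = 2.
Subsquare: lon ⌊1.55121/0.0833333⌋ = 18 → s; lat ⌊0.83498/0.0416667⌋ = 20 → u.
Extended square: lon ⌊0.05121/0.00833333⌋ = 6; lat ⌊0.00165/0.00416667⌋ = 0.

OC32su60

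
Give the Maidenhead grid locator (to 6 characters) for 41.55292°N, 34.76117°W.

HN21on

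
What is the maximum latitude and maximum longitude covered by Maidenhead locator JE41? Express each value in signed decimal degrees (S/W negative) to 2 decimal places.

-48.00, 10.00

Field J=9, E=4: +9·20° lon, +4·10° lat → SW at lon 0°, lat -50°.
Square 4, 1: +4·2° lon, +1·1° lat → SW at lon 8°, lat -49°.
Cell spans 2° lon × 1° lat. NE corner is SW corner plus one full cell.
latitude -48.00, longitude 10.00.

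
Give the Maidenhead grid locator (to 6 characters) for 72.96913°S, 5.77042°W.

IB77ca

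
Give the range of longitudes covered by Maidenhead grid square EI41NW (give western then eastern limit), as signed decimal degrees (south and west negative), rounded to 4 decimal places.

Field E=4, I=8: +4·20° lon, +8·10° lat → SW at lon -100°, lat -10°.
Square 4, 1: +4·2° lon, +1·1° lat → SW at lon -92°, lat -9°.
Subsquare n=13, w=22: +13·0.0833333° lon, +22·0.0416667° lat → SW at lon -90.9167°, lat -8.08333°.
Cell spans 0.0833333° lon × 0.0416667° lat.
west -90.9167, east -90.8333.

-90.9167, -90.8333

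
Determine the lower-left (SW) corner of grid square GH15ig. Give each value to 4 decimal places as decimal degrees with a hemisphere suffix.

14.7500° S, 57.3333° W

Field G=6, H=7: +6·20° lon, +7·10° lat → SW at lon -60°, lat -20°.
Square 1, 5: +1·2° lon, +5·1° lat → SW at lon -58°, lat -15°.
Subsquare i=8, g=6: +8·0.0833333° lon, +6·0.0416667° lat → SW at lon -57.3333°, lat -14.75°.
latitude 14.7500° S, longitude 57.3333° W.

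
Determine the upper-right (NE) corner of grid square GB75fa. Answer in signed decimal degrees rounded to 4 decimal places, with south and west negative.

Field G=6, B=1: +6·20° lon, +1·10° lat → SW at lon -60°, lat -80°.
Square 7, 5: +7·2° lon, +5·1° lat → SW at lon -46°, lat -75°.
Subsquare f=5, a=0: +5·0.0833333° lon, +0·0.0416667° lat → SW at lon -45.5833°, lat -75°.
Cell spans 0.0833333° lon × 0.0416667° lat. NE corner is SW corner plus one full cell.
latitude -74.9583, longitude -45.5000.

-74.9583, -45.5000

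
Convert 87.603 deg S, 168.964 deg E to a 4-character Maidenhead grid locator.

RA42

Offset from 180°W / 90°S: lon 348.96°, lat 2.40°.
Field: 348.96/20 → 17 → R, 2.40/10 → 0 → A; chars RA.
Square: 8.96/2 → 4, 2.40/1 → 2; chars 42.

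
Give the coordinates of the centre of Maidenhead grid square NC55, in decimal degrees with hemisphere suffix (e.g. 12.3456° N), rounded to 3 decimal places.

Field N=13, C=2: +13·20° lon, +2·10° lat → SW at lon 80°, lat -70°.
Square 5, 5: +5·2° lon, +5·1° lat → SW at lon 90°, lat -65°.
Cell spans 2° lon × 1° lat. Centre is SW corner plus half of each.
latitude 64.500° S, longitude 91.000° E.

64.500° S, 91.000° E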